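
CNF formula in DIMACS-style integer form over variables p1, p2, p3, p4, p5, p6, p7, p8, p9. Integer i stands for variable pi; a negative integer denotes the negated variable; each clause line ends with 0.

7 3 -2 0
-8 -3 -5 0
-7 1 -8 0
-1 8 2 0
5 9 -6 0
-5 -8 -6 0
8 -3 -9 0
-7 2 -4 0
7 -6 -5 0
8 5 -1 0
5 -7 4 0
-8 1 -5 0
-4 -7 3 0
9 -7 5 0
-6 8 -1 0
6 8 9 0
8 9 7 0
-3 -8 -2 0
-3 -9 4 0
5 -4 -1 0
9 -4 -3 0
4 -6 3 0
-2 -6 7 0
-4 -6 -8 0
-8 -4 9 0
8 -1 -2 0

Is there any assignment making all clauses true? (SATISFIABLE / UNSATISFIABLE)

SATISFIABLE

Try p1 = True.
The remaining clauses are satisfied by p2 = False, p3 = False, p4 = False, p5 = True, p6 = False, p7 = False, p8 = True, p9 = True.
Every clause has at least one true literal under this assignment.
So p1 = 1, p2 = 0, p3 = 0, p4 = 0, p5 = 1, p6 = 0, p7 = 0, p8 = 1, p9 = 1 is a satisfying assignment.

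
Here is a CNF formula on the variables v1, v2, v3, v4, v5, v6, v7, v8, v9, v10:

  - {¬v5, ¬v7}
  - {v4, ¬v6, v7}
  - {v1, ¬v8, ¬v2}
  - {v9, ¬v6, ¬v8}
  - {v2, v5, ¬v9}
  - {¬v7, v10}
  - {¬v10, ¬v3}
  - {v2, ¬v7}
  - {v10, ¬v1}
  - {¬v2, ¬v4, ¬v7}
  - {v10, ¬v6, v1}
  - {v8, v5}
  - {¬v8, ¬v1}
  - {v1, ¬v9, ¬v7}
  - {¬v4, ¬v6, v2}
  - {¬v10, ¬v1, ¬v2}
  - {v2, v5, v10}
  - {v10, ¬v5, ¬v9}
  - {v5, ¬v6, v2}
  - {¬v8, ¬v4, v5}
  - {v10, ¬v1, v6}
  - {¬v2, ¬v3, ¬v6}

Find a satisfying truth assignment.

v1=False, v2=False, v3=False, v4=True, v5=True, v6=False, v7=False, v8=True, v9=True, v10=True

v3 occurs only negated in the remaining clauses — set v3 = False.
Try v1 = False.
Branch on v2: take v2 = False.
  then v7 is forced to False.
The remaining clauses are satisfied by v4 = True, v5 = True, v6 = False, v8 = True, v9 = True, v10 = True.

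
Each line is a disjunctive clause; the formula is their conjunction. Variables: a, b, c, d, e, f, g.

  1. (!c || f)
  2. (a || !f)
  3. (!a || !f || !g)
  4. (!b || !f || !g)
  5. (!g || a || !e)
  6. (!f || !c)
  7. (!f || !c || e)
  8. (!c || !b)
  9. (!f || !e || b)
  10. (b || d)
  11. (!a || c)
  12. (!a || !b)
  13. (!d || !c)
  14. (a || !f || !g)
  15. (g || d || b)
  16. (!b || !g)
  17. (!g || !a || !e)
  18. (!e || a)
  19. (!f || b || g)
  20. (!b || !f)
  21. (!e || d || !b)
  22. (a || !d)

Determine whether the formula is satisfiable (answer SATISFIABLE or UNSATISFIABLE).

Set a = False and propagate.
  then f is forced to False.
  then c is forced to False.
  then e is forced to False.
  then d is forced to False.
  then b is forced to True.
  then g is forced to False.
So a=F, b=T, c=F, d=F, e=F, f=F, g=F is a satisfying assignment.

SATISFIABLE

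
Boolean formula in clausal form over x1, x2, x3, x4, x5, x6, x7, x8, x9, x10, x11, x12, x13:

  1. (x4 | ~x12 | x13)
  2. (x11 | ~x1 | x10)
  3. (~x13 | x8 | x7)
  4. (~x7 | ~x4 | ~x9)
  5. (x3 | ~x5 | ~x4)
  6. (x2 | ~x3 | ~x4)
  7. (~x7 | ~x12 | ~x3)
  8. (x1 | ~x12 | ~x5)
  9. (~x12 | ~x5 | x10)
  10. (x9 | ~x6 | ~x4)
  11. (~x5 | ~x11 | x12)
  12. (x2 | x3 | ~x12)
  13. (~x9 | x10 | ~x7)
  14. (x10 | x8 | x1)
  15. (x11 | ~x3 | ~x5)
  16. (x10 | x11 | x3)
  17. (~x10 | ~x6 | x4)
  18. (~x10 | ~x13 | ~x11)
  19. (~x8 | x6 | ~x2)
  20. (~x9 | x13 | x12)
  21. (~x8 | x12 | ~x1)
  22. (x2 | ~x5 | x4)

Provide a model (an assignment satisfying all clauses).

x1 = True, x2 = True, x3 = False, x4 = False, x5 = True, x6 = False, x7 = True, x8 = False, x9 = False, x10 = True, x11 = False, x12 = False, x13 = True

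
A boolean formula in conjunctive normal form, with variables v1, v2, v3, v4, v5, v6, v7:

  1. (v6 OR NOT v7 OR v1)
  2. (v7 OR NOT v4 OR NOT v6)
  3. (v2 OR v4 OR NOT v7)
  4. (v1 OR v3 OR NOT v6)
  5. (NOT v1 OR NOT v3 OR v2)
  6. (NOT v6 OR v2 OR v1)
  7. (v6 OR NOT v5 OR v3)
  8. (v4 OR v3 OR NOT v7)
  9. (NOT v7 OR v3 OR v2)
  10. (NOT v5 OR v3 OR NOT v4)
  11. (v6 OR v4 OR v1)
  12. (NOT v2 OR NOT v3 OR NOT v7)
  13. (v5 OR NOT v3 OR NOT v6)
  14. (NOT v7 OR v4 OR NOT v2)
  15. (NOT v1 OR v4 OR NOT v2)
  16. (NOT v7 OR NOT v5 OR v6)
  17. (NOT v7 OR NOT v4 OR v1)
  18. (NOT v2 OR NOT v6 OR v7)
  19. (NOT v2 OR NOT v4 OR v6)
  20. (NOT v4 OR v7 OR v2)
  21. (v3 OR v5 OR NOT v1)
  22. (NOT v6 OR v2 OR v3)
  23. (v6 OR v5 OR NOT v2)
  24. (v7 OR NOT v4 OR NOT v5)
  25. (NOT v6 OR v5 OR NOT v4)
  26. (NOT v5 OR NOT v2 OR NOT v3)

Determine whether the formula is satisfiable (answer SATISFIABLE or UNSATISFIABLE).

UNSATISFIABLE

v2 = True:
  v6 = True:
    propagation gives v7=True, v3=False, v1=True, v4=True; an empty clause results — contradiction.
  v6 = False:
    propagation gives v4=False, v1=True; an empty clause results — contradiction.
v2 = False:
  v6 = True:
    propagation gives v1=True, v3=False; an empty clause results — contradiction.
  v6 = False:
    v7 = True:
      propagation gives v1=True, v4=True, v3=False; contradiction.
    v7 = False:
      propagation gives v4=False, v1=True, v3=False; contradiction.
Every branch closes, so no satisfying assignment exists.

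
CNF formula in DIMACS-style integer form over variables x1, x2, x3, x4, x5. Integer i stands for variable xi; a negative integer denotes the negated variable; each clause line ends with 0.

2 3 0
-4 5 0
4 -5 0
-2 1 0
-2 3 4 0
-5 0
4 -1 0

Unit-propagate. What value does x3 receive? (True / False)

Unit clause (¬x5) sets x5 = False.
(x5 ∨ ¬x4): since x5 = False, the clause reduces to (¬x4). x4 = False.
(¬x1 ∨ x4): since x4 = False, the clause reduces to (¬x1). x1 = False.
(x1 ∨ ¬x2) with x1 = False leaves only ¬x2, so x2 = False.
From (x2 ∨ x3) and x2 = False: x3 = True.

True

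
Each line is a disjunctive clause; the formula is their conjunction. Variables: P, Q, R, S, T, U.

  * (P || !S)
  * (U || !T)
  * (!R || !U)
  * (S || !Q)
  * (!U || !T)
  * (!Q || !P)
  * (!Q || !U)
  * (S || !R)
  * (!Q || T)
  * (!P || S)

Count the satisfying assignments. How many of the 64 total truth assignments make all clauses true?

5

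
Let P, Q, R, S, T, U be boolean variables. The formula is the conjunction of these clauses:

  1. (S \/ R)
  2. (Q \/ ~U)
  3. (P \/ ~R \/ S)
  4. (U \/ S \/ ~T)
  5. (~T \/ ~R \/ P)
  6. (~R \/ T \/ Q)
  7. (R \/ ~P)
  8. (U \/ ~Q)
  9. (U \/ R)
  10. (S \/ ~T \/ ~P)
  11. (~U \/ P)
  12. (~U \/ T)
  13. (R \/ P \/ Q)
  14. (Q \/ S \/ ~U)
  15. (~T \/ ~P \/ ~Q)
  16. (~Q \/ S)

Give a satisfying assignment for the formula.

P = T, Q = F, R = T, S = T, T = T, U = F

Pure literal: S appears only positively; assign S = True.
Set P = True and propagate.
  then R is forced to True.
Try Q = False.
  then U is forced to False.
  then T is forced to True.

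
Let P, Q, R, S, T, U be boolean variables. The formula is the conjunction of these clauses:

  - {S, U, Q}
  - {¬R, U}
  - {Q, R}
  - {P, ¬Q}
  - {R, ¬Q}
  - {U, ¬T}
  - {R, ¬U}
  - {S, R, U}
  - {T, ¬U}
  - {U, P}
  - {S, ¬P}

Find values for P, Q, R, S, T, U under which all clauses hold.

Branch on P: take P = False.
  then Q is forced to False.
  then R is forced to True.
  then U is forced to True.
  then T is forced to True.
S is now unconstrained; take S = False.

P=False, Q=False, R=True, S=False, T=True, U=True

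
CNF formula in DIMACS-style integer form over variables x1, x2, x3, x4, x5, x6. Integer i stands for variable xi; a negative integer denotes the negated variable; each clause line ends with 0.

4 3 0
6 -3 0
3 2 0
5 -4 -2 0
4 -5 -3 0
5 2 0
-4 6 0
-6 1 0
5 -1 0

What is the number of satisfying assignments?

3

Satisfying assignments:
  x1=1 x2=0 x3=1 x4=1 x5=1 x6=1
  x1=1 x2=1 x3=0 x4=1 x5=1 x6=1
  x1=1 x2=1 x3=1 x4=1 x5=1 x6=1
Count: 3.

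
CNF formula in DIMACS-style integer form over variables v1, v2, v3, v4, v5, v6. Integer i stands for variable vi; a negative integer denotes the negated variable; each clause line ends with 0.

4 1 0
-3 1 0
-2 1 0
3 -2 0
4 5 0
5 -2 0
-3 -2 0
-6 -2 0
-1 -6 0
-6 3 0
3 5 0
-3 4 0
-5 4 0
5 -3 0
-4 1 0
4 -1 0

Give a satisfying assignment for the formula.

v2 occurs only negated in the remaining clauses — set v2 = False.
Pure literal: v6 appears only negated; assign v6 = False.
Branch on v1: take v1 = True.
  then v4 is forced to True.
Set v3 = True and propagate.
  then v5 is forced to True.
Every clause has at least one true literal under this assignment.

v1=1, v2=0, v3=1, v4=1, v5=1, v6=0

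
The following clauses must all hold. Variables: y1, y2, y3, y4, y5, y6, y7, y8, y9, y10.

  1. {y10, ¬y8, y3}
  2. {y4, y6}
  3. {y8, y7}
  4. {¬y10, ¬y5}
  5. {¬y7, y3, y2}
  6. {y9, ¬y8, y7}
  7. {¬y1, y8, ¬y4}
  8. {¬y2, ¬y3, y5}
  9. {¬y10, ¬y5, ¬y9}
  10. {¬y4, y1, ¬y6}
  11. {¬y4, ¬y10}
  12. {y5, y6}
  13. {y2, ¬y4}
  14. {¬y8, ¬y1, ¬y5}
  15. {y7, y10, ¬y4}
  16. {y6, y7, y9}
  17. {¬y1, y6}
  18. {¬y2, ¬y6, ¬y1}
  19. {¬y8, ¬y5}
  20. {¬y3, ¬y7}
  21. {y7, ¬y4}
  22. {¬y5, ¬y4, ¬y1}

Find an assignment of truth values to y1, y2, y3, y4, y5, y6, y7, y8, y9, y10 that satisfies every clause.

y1 = F, y2 = T, y3 = F, y4 = T, y5 = T, y6 = F, y7 = T, y8 = F, y9 = F, y10 = F

Try y1 = False.
For the remaining variables, y2 = True, y3 = False, y4 = True, y5 = True, y6 = False, y7 = True, y8 = False, y9 = False, y10 = False works.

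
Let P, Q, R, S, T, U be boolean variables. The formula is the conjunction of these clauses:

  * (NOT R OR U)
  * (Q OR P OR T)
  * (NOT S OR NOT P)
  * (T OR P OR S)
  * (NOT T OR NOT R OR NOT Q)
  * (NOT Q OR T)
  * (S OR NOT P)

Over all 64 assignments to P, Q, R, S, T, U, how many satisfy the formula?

10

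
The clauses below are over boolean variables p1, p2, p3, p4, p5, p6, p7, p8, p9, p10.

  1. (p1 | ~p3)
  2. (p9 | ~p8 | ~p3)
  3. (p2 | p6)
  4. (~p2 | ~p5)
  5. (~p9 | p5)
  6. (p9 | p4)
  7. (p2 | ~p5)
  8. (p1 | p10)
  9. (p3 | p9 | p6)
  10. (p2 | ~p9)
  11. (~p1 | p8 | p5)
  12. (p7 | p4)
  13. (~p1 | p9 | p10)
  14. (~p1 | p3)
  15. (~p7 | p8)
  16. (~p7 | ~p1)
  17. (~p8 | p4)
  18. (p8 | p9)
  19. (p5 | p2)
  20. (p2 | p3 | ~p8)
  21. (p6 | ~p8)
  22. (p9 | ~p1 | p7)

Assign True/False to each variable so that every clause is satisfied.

p1 = F, p2 = T, p3 = F, p4 = T, p5 = F, p6 = T, p7 = F, p8 = T, p9 = F, p10 = T

Check each clause:
  1. (~p3 | p1) — ~p3 is true.
  2. (p9 | ~p8 | ~p3) — ~p3 is true.
  3. (p6 | p2) — p2 is true.
  4. (~p2 | ~p5) — ~p5 is true.
  5. (~p9 | p5) — ~p9 is true.
  6. (p9 | p4) — p4 is true.
  7. (~p5 | p2) — p2 is true.
  8. (p1 | p10) — p10 is true.
  9. (p9 | p3 | p6) — p6 is true.
  10. (p2 | ~p9) — p2 is true.
  11. (p8 | ~p1 | p5) — p8 is true.
  12. (p4 | p7) — p4 is true.
  13. (p10 | p9 | ~p1) — p10 is true.
  14. (~p1 | p3) — ~p1 is true.
  15. (p8 | ~p7) — p8 is true.
  16. (~p7 | ~p1) — ~p7 is true.
  17. (~p8 | p4) — p4 is true.
  18. (p8 | p9) — p8 is true.
  19. (p2 | p5) — p2 is true.
  20. (~p8 | p3 | p2) — p2 is true.
  21. (p6 | ~p8) — p6 is true.
  22. (p7 | p9 | ~p1) — ~p1 is true.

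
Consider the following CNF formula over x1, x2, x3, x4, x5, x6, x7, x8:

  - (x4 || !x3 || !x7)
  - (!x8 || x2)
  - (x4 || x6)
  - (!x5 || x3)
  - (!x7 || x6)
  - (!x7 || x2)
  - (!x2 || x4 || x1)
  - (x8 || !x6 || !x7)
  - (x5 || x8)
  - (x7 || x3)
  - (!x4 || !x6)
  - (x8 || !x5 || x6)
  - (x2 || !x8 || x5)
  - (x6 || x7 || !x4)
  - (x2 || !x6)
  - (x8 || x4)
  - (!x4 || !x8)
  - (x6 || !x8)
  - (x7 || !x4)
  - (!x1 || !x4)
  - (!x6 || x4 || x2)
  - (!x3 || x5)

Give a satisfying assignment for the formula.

x1 = T, x2 = T, x3 = T, x4 = F, x5 = T, x6 = T, x7 = F, x8 = T

Try x1 = True.
  then x4 is forced to False.
  then x6 is forced to True.
  then x2 is forced to True.
  then x8 is forced to True.
Branch on x3: take x3 = True.
  then x7 is forced to False.
  then x5 is forced to True.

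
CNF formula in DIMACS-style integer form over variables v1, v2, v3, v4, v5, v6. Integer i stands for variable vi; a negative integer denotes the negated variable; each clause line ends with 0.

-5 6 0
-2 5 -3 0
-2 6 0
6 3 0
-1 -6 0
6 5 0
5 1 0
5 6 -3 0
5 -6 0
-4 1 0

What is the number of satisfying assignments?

The models are:
  v1=0 v2=0 v3=0 v4=0 v5=1 v6=1
  v1=0 v2=0 v3=1 v4=0 v5=1 v6=1
  v1=0 v2=1 v3=0 v4=0 v5=1 v6=1
  v1=0 v2=1 v3=1 v4=0 v5=1 v6=1
Count: 4.

4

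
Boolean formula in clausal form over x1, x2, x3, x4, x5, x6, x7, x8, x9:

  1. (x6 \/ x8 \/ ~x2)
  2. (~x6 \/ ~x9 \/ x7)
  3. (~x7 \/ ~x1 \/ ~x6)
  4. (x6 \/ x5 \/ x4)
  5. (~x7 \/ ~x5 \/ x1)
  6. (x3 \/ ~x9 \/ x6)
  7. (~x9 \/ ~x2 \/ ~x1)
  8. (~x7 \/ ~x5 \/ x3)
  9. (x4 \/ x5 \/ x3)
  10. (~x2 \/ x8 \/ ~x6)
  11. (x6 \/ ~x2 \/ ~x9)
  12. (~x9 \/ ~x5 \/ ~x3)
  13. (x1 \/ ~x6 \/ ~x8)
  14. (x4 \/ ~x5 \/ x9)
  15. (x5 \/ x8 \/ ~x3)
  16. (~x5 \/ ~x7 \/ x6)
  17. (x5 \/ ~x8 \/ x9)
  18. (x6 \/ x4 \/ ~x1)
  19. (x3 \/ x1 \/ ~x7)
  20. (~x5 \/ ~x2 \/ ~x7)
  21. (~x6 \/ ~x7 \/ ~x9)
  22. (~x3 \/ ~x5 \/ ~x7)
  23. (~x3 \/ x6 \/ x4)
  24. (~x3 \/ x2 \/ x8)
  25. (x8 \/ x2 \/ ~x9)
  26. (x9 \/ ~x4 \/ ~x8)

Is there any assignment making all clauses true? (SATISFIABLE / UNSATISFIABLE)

SATISFIABLE

Branch on x1: take x1 = True.
Try x2 = False.
Try x3 = False.
For the remaining variables, x4 = True, x5 = True, x6 = True, x7 = False, x8 = False, x9 = False works.
So x1 = True, x2 = False, x3 = False, x4 = True, x5 = True, x6 = True, x7 = False, x8 = False, x9 = False is a satisfying assignment.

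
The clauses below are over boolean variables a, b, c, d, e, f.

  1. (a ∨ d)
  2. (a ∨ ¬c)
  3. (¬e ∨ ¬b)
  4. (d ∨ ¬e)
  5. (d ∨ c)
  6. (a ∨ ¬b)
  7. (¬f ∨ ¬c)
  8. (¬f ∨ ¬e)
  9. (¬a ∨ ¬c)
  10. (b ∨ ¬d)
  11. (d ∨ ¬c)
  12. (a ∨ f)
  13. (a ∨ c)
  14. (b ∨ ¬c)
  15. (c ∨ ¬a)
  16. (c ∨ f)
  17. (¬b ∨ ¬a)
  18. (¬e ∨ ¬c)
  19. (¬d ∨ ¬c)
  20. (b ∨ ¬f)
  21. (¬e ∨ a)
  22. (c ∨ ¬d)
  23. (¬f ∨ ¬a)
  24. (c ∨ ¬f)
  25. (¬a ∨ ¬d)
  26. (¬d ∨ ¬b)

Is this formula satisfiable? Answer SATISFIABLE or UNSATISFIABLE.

UNSATISFIABLE

c = True:
  propagation gives a=True; an empty clause results — contradiction.
c = False:
  propagation gives d=True; an empty clause results — contradiction.
Every branch closes, so no satisfying assignment exists.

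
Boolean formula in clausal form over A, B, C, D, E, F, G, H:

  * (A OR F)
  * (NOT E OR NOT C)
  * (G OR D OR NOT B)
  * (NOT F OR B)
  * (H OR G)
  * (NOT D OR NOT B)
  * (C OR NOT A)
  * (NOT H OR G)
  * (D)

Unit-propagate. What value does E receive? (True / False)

False

Unit clause (D) sets D = True.
(NOT D OR NOT B): since D = True, the clause reduces to (NOT B). B = False.
In (B OR NOT F), B is now false; NOT F must hold, so F = False.
(F OR A) with F = False leaves only A, so A = True.
From (C OR NOT A) and A = True: C = True.
In (NOT E OR NOT C), NOT C is now false; NOT E must hold, so E = False.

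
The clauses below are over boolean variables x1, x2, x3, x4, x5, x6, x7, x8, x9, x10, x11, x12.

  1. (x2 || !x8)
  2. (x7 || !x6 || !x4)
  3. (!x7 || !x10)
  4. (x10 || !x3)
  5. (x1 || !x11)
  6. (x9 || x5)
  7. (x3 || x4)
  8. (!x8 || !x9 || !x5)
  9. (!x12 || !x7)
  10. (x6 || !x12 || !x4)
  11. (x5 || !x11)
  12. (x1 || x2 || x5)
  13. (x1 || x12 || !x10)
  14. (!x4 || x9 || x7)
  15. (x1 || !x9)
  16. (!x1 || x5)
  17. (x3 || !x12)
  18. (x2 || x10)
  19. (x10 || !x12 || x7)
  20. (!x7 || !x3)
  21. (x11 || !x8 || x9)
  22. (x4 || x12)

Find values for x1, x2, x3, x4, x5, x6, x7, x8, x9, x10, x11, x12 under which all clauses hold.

x1 = True, x2 = False, x3 = True, x4 = False, x5 = True, x6 = False, x7 = False, x8 = False, x9 = False, x10 = True, x11 = False, x12 = True

Pure literal: x8 appears only negated; assign x8 = False.
Set x1 = True and propagate.
  then x5 is forced to True.
For the remaining variables, x2 = False, x3 = True, x4 = False, x6 = False, x7 = False, x9 = False, x10 = True, x11 = False, x12 = True works.
Every clause has at least one true literal under this assignment.
Check each clause:
  1. (!x8 || x2) — !x8 is true.
  2. (!x4 || !x6 || x7) — !x6 is true.
  3. (!x10 || !x7) — !x7 is true.
  4. (x10 || !x3) — x10 is true.
  5. (x1 || !x11) — x1 is true.
  6. (x9 || x5) — x5 is true.
  7. (x4 || x3) — x3 is true.
  8. (!x9 || !x5 || !x8) — !x8 is true.
  9. (!x12 || !x7) — !x7 is true.
  10. (!x4 || x6 || !x12) — !x4 is true.
  11. (x5 || !x11) — !x11 is true.
  12. (x2 || x1 || x5) — x1 is true.
  13. (x1 || x12 || !x10) — x1 is true.
  14. (x7 || !x4 || x9) — !x4 is true.
  15. (!x9 || x1) — x1 is true.
  16. (!x1 || x5) — x5 is true.
  17. (!x12 || x3) — x3 is true.
  18. (x10 || x2) — x10 is true.
  19. (!x12 || x7 || x10) — x10 is true.
  20. (!x3 || !x7) — !x7 is true.
  21. (x11 || !x8 || x9) — !x8 is true.
  22. (x4 || x12) — x12 is true.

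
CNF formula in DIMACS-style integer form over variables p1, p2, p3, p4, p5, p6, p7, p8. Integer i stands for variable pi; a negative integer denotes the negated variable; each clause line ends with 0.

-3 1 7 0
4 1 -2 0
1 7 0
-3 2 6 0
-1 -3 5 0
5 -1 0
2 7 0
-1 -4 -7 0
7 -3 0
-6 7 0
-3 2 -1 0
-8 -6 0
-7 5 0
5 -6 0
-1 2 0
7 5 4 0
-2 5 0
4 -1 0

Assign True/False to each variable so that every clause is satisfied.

p1=False, p2=False, p3=True, p4=False, p5=True, p6=True, p7=True, p8=False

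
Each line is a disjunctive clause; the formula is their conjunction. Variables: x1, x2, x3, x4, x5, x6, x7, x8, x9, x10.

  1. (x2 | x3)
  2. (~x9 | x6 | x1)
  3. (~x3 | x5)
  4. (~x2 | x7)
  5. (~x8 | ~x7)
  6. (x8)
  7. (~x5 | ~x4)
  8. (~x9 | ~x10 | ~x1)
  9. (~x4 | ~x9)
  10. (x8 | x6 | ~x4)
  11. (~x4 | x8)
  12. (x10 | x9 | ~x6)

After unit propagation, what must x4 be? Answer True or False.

False

(x8) is a unit clause: x8 = True.
In (~x8 | ~x7), ~x8 is now false; ~x7 must hold, so x7 = False.
In (~x2 | x7), x7 is now false; ~x2 must hold, so x2 = False.
(x3 | x2) with x2 = False leaves only x3, so x3 = True.
(x5 | ~x3) with x3 = True leaves only x5, so x5 = True.
(~x4 | ~x5): since x5 = True, the clause reduces to (~x4). x4 = False.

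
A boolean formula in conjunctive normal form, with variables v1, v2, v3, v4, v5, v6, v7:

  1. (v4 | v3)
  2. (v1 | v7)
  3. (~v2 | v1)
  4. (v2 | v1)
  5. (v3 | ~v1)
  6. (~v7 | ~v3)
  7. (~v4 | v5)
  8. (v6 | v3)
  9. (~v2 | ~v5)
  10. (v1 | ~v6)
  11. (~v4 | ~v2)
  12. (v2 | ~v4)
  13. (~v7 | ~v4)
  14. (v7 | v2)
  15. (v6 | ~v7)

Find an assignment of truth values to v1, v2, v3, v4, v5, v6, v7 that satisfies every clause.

v1=True, v2=True, v3=True, v4=False, v5=False, v6=True, v7=False

Branch on v1: take v1 = True.
  then v3 is forced to True.
  then v7 is forced to False.
  then v2 is forced to True.
  then v5 is forced to False.
  then v4 is forced to False.
v6 is now unconstrained; take v6 = True.
Every clause has at least one true literal under this assignment.
Check each clause:
  1. (v3 | v4) — v3 is true.
  2. (v1 | v7) — v1 is true.
  3. (~v2 | v1) — v1 is true.
  4. (v2 | v1) — v1 is true.
  5. (~v1 | v3) — v3 is true.
  6. (~v3 | ~v7) — ~v7 is true.
  7. (v5 | ~v4) — ~v4 is true.
  8. (v3 | v6) — v3 is true.
  9. (~v5 | ~v2) — ~v5 is true.
  10. (~v6 | v1) — v1 is true.
  11. (~v2 | ~v4) — ~v4 is true.
  12. (~v4 | v2) — v2 is true.
  13. (~v4 | ~v7) — ~v7 is true.
  14. (v2 | v7) — v2 is true.
  15. (~v7 | v6) — ~v7 is true.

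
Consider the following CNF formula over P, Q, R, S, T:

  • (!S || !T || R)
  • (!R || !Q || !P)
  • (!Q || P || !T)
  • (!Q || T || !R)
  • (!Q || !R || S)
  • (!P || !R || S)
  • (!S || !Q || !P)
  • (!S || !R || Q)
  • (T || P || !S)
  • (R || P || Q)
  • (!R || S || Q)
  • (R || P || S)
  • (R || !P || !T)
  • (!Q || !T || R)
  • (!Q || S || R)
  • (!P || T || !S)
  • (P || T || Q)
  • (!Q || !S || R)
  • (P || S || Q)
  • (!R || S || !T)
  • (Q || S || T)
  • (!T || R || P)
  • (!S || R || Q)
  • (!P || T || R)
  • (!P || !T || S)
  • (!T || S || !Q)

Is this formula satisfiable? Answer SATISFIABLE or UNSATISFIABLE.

R = True:
  S = True:
    propagation gives Q=True, P=False, T=False; an empty clause results — contradiction.
  S = False:
    propagation gives Q=False; an empty clause results — contradiction.
R = False:
  P = True:
    propagation gives T=False; an empty clause results — contradiction.
  P = False:
    propagation gives Q=True, T=False, S=False; an empty clause results — contradiction.
Every branch closes, so no satisfying assignment exists.

UNSATISFIABLE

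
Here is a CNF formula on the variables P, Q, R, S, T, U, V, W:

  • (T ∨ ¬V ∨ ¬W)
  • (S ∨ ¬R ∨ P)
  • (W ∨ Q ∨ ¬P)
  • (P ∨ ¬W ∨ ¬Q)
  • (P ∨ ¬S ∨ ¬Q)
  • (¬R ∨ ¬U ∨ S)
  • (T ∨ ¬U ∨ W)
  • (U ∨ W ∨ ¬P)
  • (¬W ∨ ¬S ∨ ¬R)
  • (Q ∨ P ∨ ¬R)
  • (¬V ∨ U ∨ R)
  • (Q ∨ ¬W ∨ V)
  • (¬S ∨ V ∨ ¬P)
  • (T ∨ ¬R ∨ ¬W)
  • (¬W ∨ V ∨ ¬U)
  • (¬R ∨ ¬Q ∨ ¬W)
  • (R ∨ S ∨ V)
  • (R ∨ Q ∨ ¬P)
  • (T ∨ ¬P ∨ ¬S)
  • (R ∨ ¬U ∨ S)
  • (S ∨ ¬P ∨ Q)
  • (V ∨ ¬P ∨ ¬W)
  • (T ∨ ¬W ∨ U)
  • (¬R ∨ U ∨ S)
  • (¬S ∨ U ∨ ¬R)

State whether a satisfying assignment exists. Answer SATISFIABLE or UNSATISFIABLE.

SATISFIABLE

Pure literal: T appears only positively; assign T = True.
Set P = False and propagate.
Branch on Q: take Q = False.
  then R is forced to False.
Branch on S: take S = True.
For the remaining variables, U = True, V = True, W = True works.
Every clause has at least one true literal under this assignment.
So P=F, Q=F, R=F, S=T, T=T, U=T, V=T, W=T is a satisfying assignment.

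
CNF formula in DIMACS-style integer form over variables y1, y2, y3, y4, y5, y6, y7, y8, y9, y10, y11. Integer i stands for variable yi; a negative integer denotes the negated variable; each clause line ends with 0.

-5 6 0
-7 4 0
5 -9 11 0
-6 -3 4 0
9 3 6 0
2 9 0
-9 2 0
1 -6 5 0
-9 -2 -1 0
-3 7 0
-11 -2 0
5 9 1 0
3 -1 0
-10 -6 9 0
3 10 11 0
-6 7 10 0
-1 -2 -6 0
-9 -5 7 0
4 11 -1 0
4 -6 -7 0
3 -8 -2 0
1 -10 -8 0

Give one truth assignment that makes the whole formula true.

y1=T, y2=T, y3=T, y4=T, y5=F, y6=F, y7=T, y8=T, y9=F, y10=F, y11=F

Check each clause:
  1. {y6, ¬y5} — ¬y5 is true.
  2. {¬y7, y4} — y4 is true.
  3. {y11, ¬y9, y5} — ¬y9 is true.
  4. {¬y3, ¬y6, y4} — ¬y6 is true.
  5. {y6, y3, y9} — y3 is true.
  6. {y2, y9} — y2 is true.
  7. {y2, ¬y9} — y2 is true.
  8. {¬y6, y1, y5} — y1 is true.
  9. {¬y9, ¬y2, ¬y1} — ¬y9 is true.
  10. {y7, ¬y3} — y7 is true.
  11. {¬y11, ¬y2} — ¬y11 is true.
  12. {y1, y5, y9} — y1 is true.
  13. {y3, ¬y1} — y3 is true.
  14. {¬y10, ¬y6, y9} — ¬y6 is true.
  15. {y11, y10, y3} — y3 is true.
  16. {y7, y10, ¬y6} — ¬y6 is true.
  17. {¬y2, ¬y6, ¬y1} — ¬y6 is true.
  18. {¬y5, ¬y9, y7} — ¬y5 is true.
  19. {¬y1, y4, y11} — y4 is true.
  20. {y4, ¬y6, ¬y7} — ¬y6 is true.
  21. {y3, ¬y2, ¬y8} — y3 is true.
  22. {¬y8, y1, ¬y10} — y1 is true.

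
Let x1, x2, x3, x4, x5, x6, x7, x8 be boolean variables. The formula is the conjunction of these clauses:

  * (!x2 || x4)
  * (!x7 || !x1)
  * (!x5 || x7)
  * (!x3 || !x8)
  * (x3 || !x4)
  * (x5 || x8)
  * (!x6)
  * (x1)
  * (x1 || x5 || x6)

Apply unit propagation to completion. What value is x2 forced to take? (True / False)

Unit clause (!x6) sets x6 = False.
(x1) is a unit clause: x1 = True.
From (!x1 || !x7) and x1 = True: x7 = False.
(!x5 || x7): since x7 = False, the clause reduces to (!x5). x5 = False.
In (x5 || x8), x5 is now false; x8 must hold, so x8 = True.
In (!x3 || !x8), !x8 is now false; !x3 must hold, so x3 = False.
From (!x4 || x3) and x3 = False: x4 = False.
From (!x2 || x4) and x4 = False: x2 = False.

False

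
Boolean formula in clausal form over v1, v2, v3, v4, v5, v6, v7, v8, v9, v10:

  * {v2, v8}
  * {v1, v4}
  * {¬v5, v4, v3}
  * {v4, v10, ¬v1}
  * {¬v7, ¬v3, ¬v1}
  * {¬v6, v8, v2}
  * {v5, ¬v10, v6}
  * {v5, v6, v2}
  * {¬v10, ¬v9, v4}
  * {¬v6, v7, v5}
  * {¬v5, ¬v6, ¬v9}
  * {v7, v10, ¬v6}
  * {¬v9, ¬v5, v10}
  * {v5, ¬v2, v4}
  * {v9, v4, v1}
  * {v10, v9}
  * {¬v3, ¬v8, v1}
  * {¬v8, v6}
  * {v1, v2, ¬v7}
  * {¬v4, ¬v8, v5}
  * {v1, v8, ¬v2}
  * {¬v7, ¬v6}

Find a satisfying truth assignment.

Branch on v1: take v1 = True.
Set v2 = False and propagate.
  then v8 is forced to True.
  then v6 is forced to True.
  then v7 is forced to False.
  then v5 is forced to True.
  then v9 is forced to False.
  then v10 is forced to True.
Try v3 = True.
v4 is now unconstrained; take v4 = True.
Check each clause:
  1. {v2, v8} — v8 is true.
  2. {v4, v1} — v1 is true.
  3. {v3, v4, ¬v5} — v3 is true.
  4. {¬v1, v10, v4} — v10 is true.
  5. {¬v1, ¬v3, ¬v7} — ¬v7 is true.
  6. {v2, v8, ¬v6} — v8 is true.
  7. {v6, v5, ¬v10} — v5 is true.
  8. {v6, v5, v2} — v5 is true.
  9. {¬v10, v4, ¬v9} — v4 is true.
  10. {¬v6, v5, v7} — v5 is true.
  11. {¬v6, ¬v9, ¬v5} — ¬v9 is true.
  12. {v10, v7, ¬v6} — v10 is true.
  13. {¬v9, v10, ¬v5} — v10 is true.
  14. {v5, v4, ¬v2} — v4 is true.
  15. {v4, v9, v1} — v1 is true.
  16. {v10, v9} — v10 is true.
  17. {¬v8, ¬v3, v1} — v1 is true.
  18. {¬v8, v6} — v6 is true.
  19. {v2, v1, ¬v7} — v1 is true.
  20. {¬v8, v5, ¬v4} — v5 is true.
  21. {¬v2, v1, v8} — v8 is true.
  22. {¬v7, ¬v6} — ¬v7 is true.

v1=True, v2=False, v3=True, v4=True, v5=True, v6=True, v7=False, v8=True, v9=False, v10=True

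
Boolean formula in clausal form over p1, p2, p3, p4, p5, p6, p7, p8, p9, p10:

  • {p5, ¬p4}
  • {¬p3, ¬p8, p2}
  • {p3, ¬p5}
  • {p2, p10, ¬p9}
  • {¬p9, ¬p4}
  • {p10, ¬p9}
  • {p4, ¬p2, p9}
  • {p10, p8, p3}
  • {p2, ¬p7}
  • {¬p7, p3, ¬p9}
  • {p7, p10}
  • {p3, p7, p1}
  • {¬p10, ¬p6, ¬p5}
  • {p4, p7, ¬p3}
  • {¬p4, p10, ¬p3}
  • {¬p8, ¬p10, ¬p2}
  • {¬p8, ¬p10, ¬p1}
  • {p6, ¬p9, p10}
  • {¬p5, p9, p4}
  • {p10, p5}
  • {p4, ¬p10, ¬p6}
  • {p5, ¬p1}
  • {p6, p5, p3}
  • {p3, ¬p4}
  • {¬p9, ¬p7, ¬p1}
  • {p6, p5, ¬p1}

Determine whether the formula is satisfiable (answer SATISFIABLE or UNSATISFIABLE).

SATISFIABLE

Try p1 = True.
  then p5 is forced to True.
  then p3 is forced to True.
For the remaining variables, p2 = True, p4 = True, p6 = False, p7 = False, p8 = False, p9 = False, p10 = True works.
Every clause has at least one true literal under this assignment.
So p1=True, p2=True, p3=True, p4=True, p5=True, p6=False, p7=False, p8=False, p9=False, p10=True is a satisfying assignment.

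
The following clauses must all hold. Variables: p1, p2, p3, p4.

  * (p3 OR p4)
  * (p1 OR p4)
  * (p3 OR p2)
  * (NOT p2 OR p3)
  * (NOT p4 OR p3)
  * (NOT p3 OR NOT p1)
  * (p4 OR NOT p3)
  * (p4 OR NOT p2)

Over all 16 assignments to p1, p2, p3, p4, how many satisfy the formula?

The models are:
  p1=0 p2=0 p3=1 p4=1
  p1=0 p2=1 p3=1 p4=1
Count: 2.

2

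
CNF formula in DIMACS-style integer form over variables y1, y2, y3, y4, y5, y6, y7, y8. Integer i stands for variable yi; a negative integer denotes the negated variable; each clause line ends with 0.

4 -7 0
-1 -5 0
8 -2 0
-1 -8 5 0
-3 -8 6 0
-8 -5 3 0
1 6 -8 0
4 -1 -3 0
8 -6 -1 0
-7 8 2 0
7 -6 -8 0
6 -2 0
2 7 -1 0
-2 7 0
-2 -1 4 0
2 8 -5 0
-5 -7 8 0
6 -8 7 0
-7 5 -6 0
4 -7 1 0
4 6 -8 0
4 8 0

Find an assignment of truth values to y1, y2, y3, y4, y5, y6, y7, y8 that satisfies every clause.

y4 occurs only positively in the remaining clauses — set y4 = True.
Set y1 = False and propagate.
Set y2 = False and propagate.
For the remaining variables, y3 = False, y5 = False, y6 = True, y7 = False, y8 = False works.

y1=False, y2=False, y3=False, y4=True, y5=False, y6=True, y7=False, y8=False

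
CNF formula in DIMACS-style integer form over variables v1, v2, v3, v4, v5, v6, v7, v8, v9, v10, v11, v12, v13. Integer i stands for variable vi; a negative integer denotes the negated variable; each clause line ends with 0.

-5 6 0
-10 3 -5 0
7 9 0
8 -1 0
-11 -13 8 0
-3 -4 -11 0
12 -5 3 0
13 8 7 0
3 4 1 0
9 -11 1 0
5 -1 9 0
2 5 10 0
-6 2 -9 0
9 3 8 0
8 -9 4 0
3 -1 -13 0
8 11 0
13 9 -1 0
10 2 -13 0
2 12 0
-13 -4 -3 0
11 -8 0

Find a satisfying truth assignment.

Pure literal: v2 appears only positively; assign v2 = True.
Try v1 = True.
  then v8 is forced to True.
  then v11 is forced to True.
The remaining clauses are satisfied by v3 = True, v4 = False, v5 = False, v6 = False, v7 = False, v9 = True, v10 = False, v12 = False, v13 = False.
Check each clause:
  1. (v6 OR NOT v5) — NOT v5 is true.
  2. (NOT v5 OR NOT v10 OR v3) — v3 is true.
  3. (v7 OR v9) — v9 is true.
  4. (NOT v1 OR v8) — v8 is true.
  5. (v8 OR NOT v13 OR NOT v11) — v8 is true.
  6. (NOT v3 OR NOT v4 OR NOT v11) — NOT v4 is true.
  7. (v12 OR NOT v5 OR v3) — v3 is true.
  8. (v8 OR v13 OR v7) — v8 is true.
  9. (v4 OR v1 OR v3) — v1 is true.
  10. (v1 OR NOT v11 OR v9) — v1 is true.
  11. (v5 OR NOT v1 OR v9) — v9 is true.
  12. (v5 OR v10 OR v2) — v2 is true.
  13. (NOT v6 OR NOT v9 OR v2) — NOT v6 is true.
  14. (v3 OR v8 OR v9) — v8 is true.
  15. (v4 OR v8 OR NOT v9) — v8 is true.
  16. (v3 OR NOT v13 OR NOT v1) — v3 is true.
  17. (v8 OR v11) — v8 is true.
  18. (v13 OR v9 OR NOT v1) — v9 is true.
  19. (NOT v13 OR v2 OR v10) — v2 is true.
  20. (v2 OR v12) — v2 is true.
  21. (NOT v4 OR NOT v13 OR NOT v3) — NOT v13 is true.
  22. (NOT v8 OR v11) — v11 is true.

v1=T  v2=T  v3=T  v4=F  v5=F  v6=F  v7=F  v8=T  v9=T  v10=F  v11=T  v12=F  v13=F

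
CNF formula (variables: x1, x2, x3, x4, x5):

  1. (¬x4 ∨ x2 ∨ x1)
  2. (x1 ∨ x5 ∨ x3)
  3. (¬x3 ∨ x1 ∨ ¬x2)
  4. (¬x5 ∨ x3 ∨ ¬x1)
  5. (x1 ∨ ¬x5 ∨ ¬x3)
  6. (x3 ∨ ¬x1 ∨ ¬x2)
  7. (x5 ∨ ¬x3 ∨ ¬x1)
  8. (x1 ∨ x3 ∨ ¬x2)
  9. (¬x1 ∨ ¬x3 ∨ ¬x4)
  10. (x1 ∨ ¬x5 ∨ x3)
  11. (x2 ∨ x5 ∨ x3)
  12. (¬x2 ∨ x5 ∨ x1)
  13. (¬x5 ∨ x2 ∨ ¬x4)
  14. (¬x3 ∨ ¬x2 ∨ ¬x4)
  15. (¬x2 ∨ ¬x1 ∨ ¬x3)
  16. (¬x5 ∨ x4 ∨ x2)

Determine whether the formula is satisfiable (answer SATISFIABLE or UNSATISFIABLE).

Branch on x1: take x1 = False.
The remaining clauses are satisfied by x2 = False, x3 = True, x4 = False, x5 = False.
So x1 = F, x2 = F, x3 = T, x4 = F, x5 = F is a satisfying assignment.

SATISFIABLE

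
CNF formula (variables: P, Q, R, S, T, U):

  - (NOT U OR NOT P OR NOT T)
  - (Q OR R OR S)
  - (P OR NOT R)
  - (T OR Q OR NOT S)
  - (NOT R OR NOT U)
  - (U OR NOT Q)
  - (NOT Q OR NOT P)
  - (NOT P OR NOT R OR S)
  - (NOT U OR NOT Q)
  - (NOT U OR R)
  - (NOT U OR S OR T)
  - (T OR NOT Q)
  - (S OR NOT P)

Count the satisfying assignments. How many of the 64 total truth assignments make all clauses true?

3

Satisfying assignments:
  P=F Q=F R=F S=T T=T U=F
  P=T Q=F R=F S=T T=T U=F
  P=T Q=F R=T S=T T=T U=F
That's 3 in total.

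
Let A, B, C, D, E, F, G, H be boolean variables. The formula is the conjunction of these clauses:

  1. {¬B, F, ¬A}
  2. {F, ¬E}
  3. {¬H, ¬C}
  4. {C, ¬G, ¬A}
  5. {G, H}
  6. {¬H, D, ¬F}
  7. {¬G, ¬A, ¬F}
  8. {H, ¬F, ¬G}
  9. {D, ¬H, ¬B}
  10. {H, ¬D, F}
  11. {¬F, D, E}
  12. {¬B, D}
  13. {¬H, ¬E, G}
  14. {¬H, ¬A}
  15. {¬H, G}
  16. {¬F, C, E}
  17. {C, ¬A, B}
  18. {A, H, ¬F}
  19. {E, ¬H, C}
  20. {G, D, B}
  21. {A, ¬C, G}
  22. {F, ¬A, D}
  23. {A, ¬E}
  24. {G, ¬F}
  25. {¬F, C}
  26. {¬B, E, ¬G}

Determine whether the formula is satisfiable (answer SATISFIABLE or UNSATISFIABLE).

Try A = False.
  then E is forced to False.
Set B = False and propagate.
The remaining clauses are satisfied by C = False, D = False, F = False, G = True, H = False.
So A=0  B=0  C=0  D=0  E=0  F=0  G=1  H=0 is a satisfying assignment.

SATISFIABLE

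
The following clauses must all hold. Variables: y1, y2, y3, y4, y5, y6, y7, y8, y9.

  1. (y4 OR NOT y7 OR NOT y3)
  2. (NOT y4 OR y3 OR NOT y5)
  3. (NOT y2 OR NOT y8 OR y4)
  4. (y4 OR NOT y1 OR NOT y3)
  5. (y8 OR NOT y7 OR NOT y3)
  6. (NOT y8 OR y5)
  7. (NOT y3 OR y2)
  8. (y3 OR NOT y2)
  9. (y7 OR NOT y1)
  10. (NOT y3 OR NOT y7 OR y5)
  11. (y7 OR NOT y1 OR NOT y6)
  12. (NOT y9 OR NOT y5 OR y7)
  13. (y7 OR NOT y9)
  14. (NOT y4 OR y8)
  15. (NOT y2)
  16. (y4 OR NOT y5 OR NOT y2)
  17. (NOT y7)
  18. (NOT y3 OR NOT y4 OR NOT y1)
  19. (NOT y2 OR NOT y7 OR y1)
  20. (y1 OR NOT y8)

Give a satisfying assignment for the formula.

(NOT y2) is a unit clause, so y2 = False.
The clause (NOT y3) is unit: y3 must be False.
Unit propagation: (NOT y7) forces y7 = False.
Unit propagation: (NOT y1) forces y1 = False.
The clause (NOT y9) is unit: y9 must be False.
The clause (NOT y8) is unit: y8 must be False.
Unit propagation: (NOT y4) forces y4 = False.
y5, y6 are now unconstrained; take y5 = True, y6 = True.
Every clause has at least one true literal under this assignment.

y1 = False, y2 = False, y3 = False, y4 = False, y5 = True, y6 = True, y7 = False, y8 = False, y9 = False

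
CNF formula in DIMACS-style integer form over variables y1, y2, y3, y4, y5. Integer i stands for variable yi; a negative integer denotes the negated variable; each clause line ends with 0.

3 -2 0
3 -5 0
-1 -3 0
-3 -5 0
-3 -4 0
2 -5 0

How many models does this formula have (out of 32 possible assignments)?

6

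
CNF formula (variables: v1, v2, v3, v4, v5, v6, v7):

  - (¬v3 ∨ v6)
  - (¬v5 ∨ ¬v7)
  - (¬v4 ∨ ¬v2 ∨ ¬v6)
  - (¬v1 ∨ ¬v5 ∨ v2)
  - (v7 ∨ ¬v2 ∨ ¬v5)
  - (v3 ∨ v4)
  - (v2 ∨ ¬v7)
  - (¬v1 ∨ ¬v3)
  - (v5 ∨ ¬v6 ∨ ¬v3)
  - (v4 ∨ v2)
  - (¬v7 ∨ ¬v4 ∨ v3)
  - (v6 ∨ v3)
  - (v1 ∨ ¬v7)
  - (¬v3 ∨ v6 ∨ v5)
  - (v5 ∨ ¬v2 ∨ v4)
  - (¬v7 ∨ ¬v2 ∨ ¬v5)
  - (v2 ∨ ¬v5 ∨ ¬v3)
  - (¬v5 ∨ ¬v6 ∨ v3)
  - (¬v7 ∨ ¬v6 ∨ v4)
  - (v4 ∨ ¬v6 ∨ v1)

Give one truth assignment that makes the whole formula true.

v1=False, v2=False, v3=False, v4=True, v5=False, v6=True, v7=False

Try v1 = False.
  then v7 is forced to False.
Set v2 = False and propagate.
  then v4 is forced to True.
Try v3 = False.
  then v6 is forced to True.
  then v5 is forced to False.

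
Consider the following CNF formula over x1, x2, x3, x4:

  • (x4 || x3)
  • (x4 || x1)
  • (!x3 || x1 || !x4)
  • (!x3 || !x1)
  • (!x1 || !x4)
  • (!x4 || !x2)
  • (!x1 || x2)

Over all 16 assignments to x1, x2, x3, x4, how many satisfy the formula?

1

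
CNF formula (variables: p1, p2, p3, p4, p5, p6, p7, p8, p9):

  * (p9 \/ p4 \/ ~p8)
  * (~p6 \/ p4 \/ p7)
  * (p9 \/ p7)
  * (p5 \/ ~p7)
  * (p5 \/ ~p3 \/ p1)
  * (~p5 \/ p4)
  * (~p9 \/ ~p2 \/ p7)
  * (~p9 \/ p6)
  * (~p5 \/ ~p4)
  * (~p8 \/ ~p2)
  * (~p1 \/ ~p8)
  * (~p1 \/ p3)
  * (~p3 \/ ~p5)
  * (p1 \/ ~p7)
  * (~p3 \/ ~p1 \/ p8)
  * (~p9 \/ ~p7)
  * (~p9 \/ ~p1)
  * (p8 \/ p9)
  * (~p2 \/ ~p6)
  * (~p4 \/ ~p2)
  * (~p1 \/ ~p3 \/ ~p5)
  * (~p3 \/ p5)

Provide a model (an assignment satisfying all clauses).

p1 = F, p2 = F, p3 = F, p4 = T, p5 = F, p6 = T, p7 = F, p8 = T, p9 = T

p2 occurs only negated in the remaining clauses — set p2 = False.
Try p1 = False.
  then p7 is forced to False.
  then p9 is forced to True.
  then p6 is forced to True.
  then p4 is forced to True.
  then p5 is forced to False.
  then p3 is forced to False.
p8 is now unconstrained; take p8 = True.
Every clause has at least one true literal under this assignment.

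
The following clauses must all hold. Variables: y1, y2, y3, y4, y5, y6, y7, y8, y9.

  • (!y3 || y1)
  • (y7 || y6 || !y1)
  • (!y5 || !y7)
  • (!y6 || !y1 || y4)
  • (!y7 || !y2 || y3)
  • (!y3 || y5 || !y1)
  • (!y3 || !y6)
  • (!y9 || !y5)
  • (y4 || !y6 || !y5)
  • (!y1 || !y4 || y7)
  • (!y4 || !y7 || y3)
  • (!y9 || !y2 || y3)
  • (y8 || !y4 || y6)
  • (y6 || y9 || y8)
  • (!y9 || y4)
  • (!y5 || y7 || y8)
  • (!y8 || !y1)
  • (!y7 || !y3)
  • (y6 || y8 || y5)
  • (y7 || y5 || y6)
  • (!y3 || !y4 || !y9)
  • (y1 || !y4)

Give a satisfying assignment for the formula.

y1 = False, y2 = False, y3 = False, y4 = False, y5 = False, y6 = True, y7 = True, y8 = True, y9 = False

y2 occurs only negated in the remaining clauses — set y2 = False.
Set y1 = False and propagate.
  then y3 is forced to False.
  then y4 is forced to False.
  then y9 is forced to False.
Try y5 = False.
For the remaining variables, y6 = True, y7 = True, y8 = True works.
Every clause has at least one true literal under this assignment.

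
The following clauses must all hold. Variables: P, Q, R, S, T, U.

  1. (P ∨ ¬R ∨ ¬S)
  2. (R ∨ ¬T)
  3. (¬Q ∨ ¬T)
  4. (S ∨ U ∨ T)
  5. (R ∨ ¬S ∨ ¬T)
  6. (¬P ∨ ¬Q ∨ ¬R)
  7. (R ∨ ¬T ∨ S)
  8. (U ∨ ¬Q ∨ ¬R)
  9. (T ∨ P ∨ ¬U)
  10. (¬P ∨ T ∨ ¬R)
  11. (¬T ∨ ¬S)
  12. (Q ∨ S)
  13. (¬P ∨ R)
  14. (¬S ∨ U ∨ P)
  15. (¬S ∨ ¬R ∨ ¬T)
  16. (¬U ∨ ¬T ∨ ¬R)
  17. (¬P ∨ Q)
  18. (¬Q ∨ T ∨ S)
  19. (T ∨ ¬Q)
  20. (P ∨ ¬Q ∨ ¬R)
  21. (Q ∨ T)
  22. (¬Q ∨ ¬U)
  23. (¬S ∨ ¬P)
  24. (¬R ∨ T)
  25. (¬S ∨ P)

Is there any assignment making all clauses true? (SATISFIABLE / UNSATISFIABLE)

T = True:
  propagation gives R=True, Q=False, S=False; an empty clause results — contradiction.
T = False:
  propagation gives Q=False; an empty clause results — contradiction.
Every branch closes, so no satisfying assignment exists.

UNSATISFIABLE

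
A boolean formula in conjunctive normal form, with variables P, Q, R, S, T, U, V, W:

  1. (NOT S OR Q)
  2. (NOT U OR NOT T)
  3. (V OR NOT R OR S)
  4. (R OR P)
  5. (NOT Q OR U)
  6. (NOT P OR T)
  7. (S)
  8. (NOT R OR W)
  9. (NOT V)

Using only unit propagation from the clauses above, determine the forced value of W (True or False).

True

(S) stands alone — S = True.
(Q OR NOT S): since S = True, the clause reduces to (Q). Q = True.
From (U OR NOT Q) and Q = True: U = True.
From (NOT T OR NOT U) and U = True: T = False.
In (NOT P OR T), T is now false; NOT P must hold, so P = False.
In (P OR R), P is now false; R must hold, so R = True.
(W OR NOT R): since R = True, the clause reduces to (W). W = True.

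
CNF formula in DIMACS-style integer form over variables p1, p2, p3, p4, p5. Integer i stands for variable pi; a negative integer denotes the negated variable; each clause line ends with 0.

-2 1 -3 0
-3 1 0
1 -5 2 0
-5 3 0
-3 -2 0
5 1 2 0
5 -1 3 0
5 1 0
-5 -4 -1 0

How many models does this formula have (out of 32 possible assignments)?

3

The models are:
  p1=1 p2=0 p3=1 p4=0 p5=0
  p1=1 p2=0 p3=1 p4=0 p5=1
  p1=1 p2=0 p3=1 p4=1 p5=0
That's 3 in total.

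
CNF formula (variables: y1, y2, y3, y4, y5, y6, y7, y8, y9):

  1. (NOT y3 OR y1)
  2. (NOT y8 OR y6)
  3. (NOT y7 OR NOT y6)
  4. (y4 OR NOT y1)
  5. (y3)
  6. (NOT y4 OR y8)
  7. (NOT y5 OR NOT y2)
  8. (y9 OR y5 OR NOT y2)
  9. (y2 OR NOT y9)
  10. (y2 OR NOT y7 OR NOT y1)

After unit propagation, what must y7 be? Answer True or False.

False

Unit clause (y3) sets y3 = True.
(y1 OR NOT y3): since y3 = True, the clause reduces to (y1). y1 = True.
(NOT y1 OR y4) with y1 = True leaves only y4, so y4 = True.
(y8 OR NOT y4): since y4 = True, the clause reduces to (y8). y8 = True.
(NOT y8 OR y6): since y8 = True, the clause reduces to (y6). y6 = True.
From (NOT y7 OR NOT y6) and y6 = True: y7 = False.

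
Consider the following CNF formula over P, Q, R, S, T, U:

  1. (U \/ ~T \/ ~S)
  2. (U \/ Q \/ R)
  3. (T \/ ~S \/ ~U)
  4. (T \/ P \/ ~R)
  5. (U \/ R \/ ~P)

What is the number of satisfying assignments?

Split on U, then R.
  U=T, R=T: Q free; 5 ways for (P,S,T) × 2^1 = 10.
  U=T, R=F: P, Q free; 3 ways for (S,T) × 2^2 = 12.
  U=F, R=T: Q free; 4 ways for (P,S,T) × 2^1 = 8.
  U=F, R=F: remaining (P,Q,S,T) ∈ {(F,T,F,F); (F,T,F,T); (F,T,T,F)} — 3.
Total: 10 + 12 + 8 + 3 = 33.

33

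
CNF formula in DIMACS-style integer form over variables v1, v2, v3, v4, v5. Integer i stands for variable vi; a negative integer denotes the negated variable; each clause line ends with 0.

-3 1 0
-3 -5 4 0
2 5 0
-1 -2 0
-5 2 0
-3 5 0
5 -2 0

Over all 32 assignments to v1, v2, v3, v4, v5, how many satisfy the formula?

Satisfying assignments:
  v1=F v2=T v3=F v4=F v5=T
  v1=F v2=T v3=F v4=T v5=T
That's 2 in total.

2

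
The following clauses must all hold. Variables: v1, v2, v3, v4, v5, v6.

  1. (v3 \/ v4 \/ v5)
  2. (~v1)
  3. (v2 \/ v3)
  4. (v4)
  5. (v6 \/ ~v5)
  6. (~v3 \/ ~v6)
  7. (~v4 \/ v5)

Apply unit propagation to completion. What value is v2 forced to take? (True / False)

True

(~v1) stands alone — v1 = False.
Unit clause (v4) sets v4 = True.
(~v4 \/ v5) with v4 = True leaves only v5, so v5 = True.
In (~v5 \/ v6), ~v5 is now false; v6 must hold, so v6 = True.
(~v3 \/ ~v6): since v6 = True, the clause reduces to (~v3). v3 = False.
From (v2 \/ v3) and v3 = False: v2 = True.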